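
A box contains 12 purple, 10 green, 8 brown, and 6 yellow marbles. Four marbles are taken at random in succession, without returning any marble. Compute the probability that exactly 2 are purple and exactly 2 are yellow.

Unordered draws without replacement: count favorable combinations over C(36,4).
Favorable = C(12,2) · C(10,0) · C(8,0) · C(6,2) = 990; total = C(36,4) = 58905.
P = 990/58905 = 2/119 ≈ 0.0168.

2/119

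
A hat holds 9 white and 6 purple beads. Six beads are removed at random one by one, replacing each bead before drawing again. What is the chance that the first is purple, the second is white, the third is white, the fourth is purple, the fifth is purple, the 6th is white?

216/15625

Multiply the conditional probability of each draw in order, with replacement (the composition resets each draw).
P = (6/15) · (9/15) · (9/15) · (6/15) · (6/15) · (9/15) = 216/15625 ≈ 0.0138.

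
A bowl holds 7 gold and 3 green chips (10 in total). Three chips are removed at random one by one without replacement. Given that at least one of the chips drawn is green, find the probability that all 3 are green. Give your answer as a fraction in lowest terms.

P(all 3 green) = C(3,3)/C(10,3) = 1/120; P(at least one green) = 1 − C(7,3)/C(10,3) = 17/24.
Since 'all 3 green' ⊆ 'at least one green', P(all 3 | at least one) = 1/120 / 17/24 = 1/85 ≈ 0.0118.

1/85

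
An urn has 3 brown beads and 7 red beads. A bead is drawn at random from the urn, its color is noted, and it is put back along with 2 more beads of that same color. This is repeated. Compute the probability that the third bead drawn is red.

7/10

Sum over the four possibilities for the first two draws (red/not-red each), tracking how the red count and total change by +2 per draw.
P(third is red) = 7/10 ≈ 0.7000. (In a Pólya urn every draw has the same marginal probability 7/10.)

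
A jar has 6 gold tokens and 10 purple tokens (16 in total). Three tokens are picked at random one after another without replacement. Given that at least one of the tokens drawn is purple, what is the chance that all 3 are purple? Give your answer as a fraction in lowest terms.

P(all 3 purple) = C(10,3)/C(16,3) = 3/14; P(at least one purple) = 1 − C(6,3)/C(16,3) = 27/28.
Since 'all 3 purple' ⊆ 'at least one purple', P(all 3 | at least one) = 3/14 / 27/28 = 2/9 ≈ 0.2222.

2/9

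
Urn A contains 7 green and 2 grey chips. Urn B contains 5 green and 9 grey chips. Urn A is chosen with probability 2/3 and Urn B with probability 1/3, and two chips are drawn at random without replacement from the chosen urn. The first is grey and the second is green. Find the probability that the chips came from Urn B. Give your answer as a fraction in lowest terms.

405/1042

P(E | Urn A) = 7/36; P(E | Urn B) = 45/182.
P(E) = 2/3·7/36 + 1/3·45/182 = 521/2457.
By Bayes' rule, P(Urn B | E) = 15/182 / 521/2457 = 405/1042 ≈ 0.3887.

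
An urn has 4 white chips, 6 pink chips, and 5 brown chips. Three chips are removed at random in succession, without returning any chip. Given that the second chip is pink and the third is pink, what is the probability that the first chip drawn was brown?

P(first=brown and the second chip is pink and the third is pink) = (5/15)·(6/14)·(5/13) = 5/91.
P(E) = Σ over first color = 4/91 + 4/91 + 5/91 = 1/7.
By Bayes, P(first=brown | E) = 5/91 / 1/7 = 5/13 ≈ 0.3846.

5/13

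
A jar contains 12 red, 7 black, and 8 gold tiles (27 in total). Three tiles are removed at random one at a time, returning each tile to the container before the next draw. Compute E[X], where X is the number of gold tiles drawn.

By linearity of expectation, E[X] = Σ P(draw i is gold); each independent draw has P(gold) = 8/27.
E[X] = 3 · 8/27 = 8/9 ≈ 0.8889.

8/9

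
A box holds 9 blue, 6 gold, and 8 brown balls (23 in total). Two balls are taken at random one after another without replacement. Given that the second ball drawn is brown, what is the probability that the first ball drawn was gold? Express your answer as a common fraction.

P(first=gold and the second ball drawn is brown) = (6/23)·(8/22) = 24/253.
P(the second ball drawn is brown) = Σ over first color = 36/253 + 24/253 + 28/253 = 8/23.
By Bayes, P(first=gold | the second ball drawn is brown) = 24/253 / 8/23 = 3/11 ≈ 0.2727.

3/11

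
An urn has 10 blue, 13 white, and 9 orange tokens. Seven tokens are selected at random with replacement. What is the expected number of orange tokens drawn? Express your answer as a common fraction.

63/32

By linearity of expectation, E[X] = Σ P(draw i is orange); each independent draw has P(orange) = 9/32.
E[X] = 7 · 9/32 = 63/32 ≈ 1.9688.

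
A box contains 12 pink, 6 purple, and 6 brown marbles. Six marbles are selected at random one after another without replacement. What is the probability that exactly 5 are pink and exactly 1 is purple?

108/3059

Unordered draws without replacement: count favorable combinations over C(24,6).
Favorable = C(12,5) · C(6,1) · C(6,0) = 4752; total = C(24,6) = 134596.
P = 4752/134596 = 108/3059 ≈ 0.0353.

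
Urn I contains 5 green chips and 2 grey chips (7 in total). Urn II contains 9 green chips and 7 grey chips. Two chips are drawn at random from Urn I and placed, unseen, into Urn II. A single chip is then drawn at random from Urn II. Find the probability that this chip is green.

Condition on how many of the transferred chips are green (from Urn I: 5 green of 7; then Urn II has 18 total).
  0 green: C(5,0)C(2,2)/C(7,2) = 1/21; then P = 9/18
  1 green: C(5,1)C(2,1)/C(7,2) = 10/21; then P = 10/18
  2 green: C(5,2)C(2,0)/C(7,2) = 10/21; then P = 11/18
P(green from Urn II) = 73/126 ≈ 0.5794.

73/126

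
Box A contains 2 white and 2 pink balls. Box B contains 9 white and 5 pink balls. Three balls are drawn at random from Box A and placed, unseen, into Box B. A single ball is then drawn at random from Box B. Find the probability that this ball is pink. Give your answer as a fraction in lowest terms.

13/34

Condition on how many of the transferred balls are pink (from Box A: 2 pink of 4; then Box B has 17 total).
  1 pink: C(2,1)C(2,2)/C(4,3) = 1/2; then P = 6/17
  2 pink: C(2,2)C(2,1)/C(4,3) = 1/2; then P = 7/17
P(pink from Box B) = 13/34 ≈ 0.3824.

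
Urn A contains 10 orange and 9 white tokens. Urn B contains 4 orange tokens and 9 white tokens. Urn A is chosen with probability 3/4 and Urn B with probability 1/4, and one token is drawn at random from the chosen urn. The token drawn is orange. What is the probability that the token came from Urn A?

P(orange | Urn A) = 10/19; P(orange | Urn B) = 4/13.
P(orange) = 3/4·10/19 + 1/4·4/13 = 233/494.
By Bayes' rule, P(Urn A | orange) = 15/38 / 233/494 = 195/233 ≈ 0.8369.

195/233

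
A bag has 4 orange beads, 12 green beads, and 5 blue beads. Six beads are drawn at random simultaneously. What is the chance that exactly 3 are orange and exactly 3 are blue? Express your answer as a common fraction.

Unordered draws without replacement: count favorable combinations over C(21,6).
Favorable = C(4,3) · C(12,0) · C(5,3) = 40; total = C(21,6) = 54264.
P = 40/54264 = 5/6783 ≈ 0.0007.

5/6783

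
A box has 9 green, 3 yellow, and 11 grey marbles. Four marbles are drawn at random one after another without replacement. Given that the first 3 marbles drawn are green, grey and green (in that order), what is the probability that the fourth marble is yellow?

After removing 2 green, 1 grey, the box has 3 yellow out of 20 remaining.
P(fourth is yellow | given) = 3/20 ≈ 0.1500.

3/20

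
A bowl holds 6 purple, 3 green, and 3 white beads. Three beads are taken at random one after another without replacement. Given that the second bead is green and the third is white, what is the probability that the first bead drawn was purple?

3/5

P(first=purple and the second bead is green and the third is white) = (6/12)·(3/11)·(3/10) = 9/220.
P(E) = Σ over first color = 9/220 + 3/220 + 3/220 = 3/44.
By Bayes, P(first=purple | E) = 9/220 / 3/44 = 3/5 ≈ 0.6000.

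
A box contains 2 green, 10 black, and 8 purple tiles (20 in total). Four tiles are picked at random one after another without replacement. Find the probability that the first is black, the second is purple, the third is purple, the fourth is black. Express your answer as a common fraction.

14/323

Multiply the conditional probability of each draw in order, without replacement, so each draw removes one from its color and from the total.
P = (10/20) · (8/19) · (7/18) · (9/17) = 14/323 ≈ 0.0433.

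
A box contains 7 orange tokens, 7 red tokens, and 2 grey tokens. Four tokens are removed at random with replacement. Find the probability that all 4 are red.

Multiply the conditional probability of each draw in order, with replacement (the composition resets each draw).
P = (7/16) · (7/16) · (7/16) · (7/16) = 2401/65536 ≈ 0.0366.

2401/65536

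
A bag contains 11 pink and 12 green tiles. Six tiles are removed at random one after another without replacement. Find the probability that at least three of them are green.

2217/3059

Sum the hypergeometric tail for j = 3,…,6 green tiles.
Favorable = C(12,3)·C(11,3) + C(12,4)·C(11,2) + C(12,5)·C(11,1) + C(12,6)·C(11,0) = 73161; total = C(23,6) = 100947.
P = 73161/100947 = 2217/3059 ≈ 0.7247.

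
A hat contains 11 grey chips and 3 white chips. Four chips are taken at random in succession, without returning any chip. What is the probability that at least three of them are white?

Sum the hypergeometric tail for j = 3,…,3 white chips.
Favorable = C(3,3)·C(11,1) = 11; total = C(14,4) = 1001.
P = 11/1001 = 1/91 ≈ 0.0110.

1/91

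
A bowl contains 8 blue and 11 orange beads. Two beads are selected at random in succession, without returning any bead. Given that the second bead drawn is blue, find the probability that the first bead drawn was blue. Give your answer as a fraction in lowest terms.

P(first=blue and the second bead drawn is blue) = (8/19)·(7/18) = 28/171.
P(the second bead drawn is blue) = Σ over first color = 28/171 + 44/171 = 8/19.
By Bayes, P(first=blue | the second bead drawn is blue) = 28/171 / 8/19 = 7/18 ≈ 0.3889.

7/18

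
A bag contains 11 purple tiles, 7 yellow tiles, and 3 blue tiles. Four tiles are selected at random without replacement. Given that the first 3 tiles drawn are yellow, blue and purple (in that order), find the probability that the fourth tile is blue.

After removing 1 purple, 1 yellow, 1 blue, the bag has 2 blue out of 18 remaining.
P(fourth is blue | given) = 2/18 = 1/9 ≈ 0.1111.

1/9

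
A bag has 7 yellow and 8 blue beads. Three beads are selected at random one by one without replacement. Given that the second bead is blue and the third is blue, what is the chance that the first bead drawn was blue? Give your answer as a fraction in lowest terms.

6/13

P(first=blue and the second bead is blue and the third is blue) = (8/15)·(7/14)·(6/13) = 8/65.
P(E) = Σ over first color = 28/195 + 8/65 = 4/15.
By Bayes, P(first=blue | E) = 8/65 / 4/15 = 6/13 ≈ 0.4615.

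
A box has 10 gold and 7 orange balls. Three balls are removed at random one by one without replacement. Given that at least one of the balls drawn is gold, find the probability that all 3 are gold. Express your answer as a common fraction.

P(all 3 gold) = C(10,3)/C(17,3) = 3/17; P(at least one gold) = 1 − C(7,3)/C(17,3) = 129/136.
Since 'all 3 gold' ⊆ 'at least one gold', P(all 3 | at least one) = 3/17 / 129/136 = 8/43 ≈ 0.1860.

8/43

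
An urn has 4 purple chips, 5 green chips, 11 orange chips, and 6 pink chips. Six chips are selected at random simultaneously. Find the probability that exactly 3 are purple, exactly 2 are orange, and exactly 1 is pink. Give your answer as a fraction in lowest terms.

Unordered draws without replacement: count favorable combinations over C(26,6).
Favorable = C(4,3) · C(5,0) · C(11,2) · C(6,1) = 1320; total = C(26,6) = 230230.
P = 1320/230230 = 12/2093 ≈ 0.0057.

12/2093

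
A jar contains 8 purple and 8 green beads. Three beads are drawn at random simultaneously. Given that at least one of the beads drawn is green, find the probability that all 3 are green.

P(all 3 green) = C(8,3)/C(16,3) = 1/10; P(at least one green) = 1 − C(8,3)/C(16,3) = 9/10.
Since 'all 3 green' ⊆ 'at least one green', P(all 3 | at least one) = 1/10 / 9/10 = 1/9 ≈ 0.1111.

1/9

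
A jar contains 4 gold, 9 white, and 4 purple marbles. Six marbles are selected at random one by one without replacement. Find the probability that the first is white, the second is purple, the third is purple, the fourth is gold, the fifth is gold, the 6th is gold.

9/30940

Multiply the conditional probability of each draw in order, without replacement, so each draw removes one from its color and from the total.
P = (9/17) · (4/16) · (3/15) · (4/14) · (3/13) · (2/12) = 9/30940 ≈ 0.0003.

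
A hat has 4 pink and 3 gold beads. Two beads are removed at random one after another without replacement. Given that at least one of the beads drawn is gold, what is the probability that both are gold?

1/5

P(both gold) = C(3,2)/C(7,2) = 1/7; P(at least one gold) = 1 − C(4,2)/C(7,2) = 5/7.
Since 'both gold' ⊆ 'at least one gold', P(both | at least one) = 1/7 / 5/7 = 1/5 ≈ 0.2000.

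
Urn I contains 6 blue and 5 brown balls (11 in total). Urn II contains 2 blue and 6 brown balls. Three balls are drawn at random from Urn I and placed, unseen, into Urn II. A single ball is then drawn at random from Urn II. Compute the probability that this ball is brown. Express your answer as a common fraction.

Condition on how many of the transferred balls are brown (from Urn I: 5 brown of 11; then Urn II has 11 total).
  0 brown: C(5,0)C(6,3)/C(11,3) = 4/33; then P = 6/11
  1 brown: C(5,1)C(6,2)/C(11,3) = 5/11; then P = 7/11
  2 brown: C(5,2)C(6,1)/C(11,3) = 4/11; then P = 8/11
  3 brown: C(5,3)C(6,0)/C(11,3) = 2/33; then P = 9/11
P(brown from Urn II) = 81/121 ≈ 0.6694.

81/121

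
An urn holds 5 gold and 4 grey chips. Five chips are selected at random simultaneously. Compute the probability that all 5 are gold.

Unordered draws without replacement: count favorable combinations over C(9,5).
Favorable = C(5,5) · C(4,0) = 1; total = C(9,5) = 126.
P = 1/126 = 1/126 ≈ 0.0079.

1/126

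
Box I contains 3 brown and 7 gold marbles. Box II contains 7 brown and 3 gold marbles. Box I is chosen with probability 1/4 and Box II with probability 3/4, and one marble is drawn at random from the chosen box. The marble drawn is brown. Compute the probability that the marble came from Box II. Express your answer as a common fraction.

P(brown | Box I) = 3/10; P(brown | Box II) = 7/10.
P(brown) = 1/4·3/10 + 3/4·7/10 = 3/5.
By Bayes' rule, P(Box II | brown) = 21/40 / 3/5 = 7/8 ≈ 0.8750.

7/8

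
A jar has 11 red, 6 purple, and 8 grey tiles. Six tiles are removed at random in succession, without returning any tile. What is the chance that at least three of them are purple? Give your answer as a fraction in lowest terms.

Sum the hypergeometric tail for j = 3,…,6 purple tiles.
Favorable = C(6,3)·C(19,3) + C(6,4)·C(19,2) + C(6,5)·C(19,1) + C(6,6)·C(19,0) = 22060; total = C(25,6) = 177100.
P = 22060/177100 = 1103/8855 ≈ 0.1246.

1103/8855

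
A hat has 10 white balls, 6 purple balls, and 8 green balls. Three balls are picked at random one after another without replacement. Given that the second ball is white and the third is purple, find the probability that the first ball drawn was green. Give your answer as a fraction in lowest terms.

4/11

P(first=green and the second ball is white and the third is purple) = (8/24)·(10/23)·(6/22) = 10/253.
P(E) = Σ over first color = 45/1012 + 25/1012 + 10/253 = 5/46.
By Bayes, P(first=green | E) = 10/253 / 5/46 = 4/11 ≈ 0.3636.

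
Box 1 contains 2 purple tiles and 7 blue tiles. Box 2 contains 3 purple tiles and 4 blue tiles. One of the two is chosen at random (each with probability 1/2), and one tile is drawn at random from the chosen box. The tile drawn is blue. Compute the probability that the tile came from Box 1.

P(blue | Box 1) = 7/9; P(blue | Box 2) = 4/7.
P(blue) = 1/2·7/9 + 1/2·4/7 = 85/126.
By Bayes' rule, P(Box 1 | blue) = 7/18 / 85/126 = 49/85 ≈ 0.5765.

49/85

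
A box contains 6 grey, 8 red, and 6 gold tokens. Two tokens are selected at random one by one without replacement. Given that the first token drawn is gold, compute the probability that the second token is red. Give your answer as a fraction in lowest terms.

After removing 1 gold, the box has 8 red out of 19 remaining.
P(second is red | given) = 8/19 ≈ 0.4211.

8/19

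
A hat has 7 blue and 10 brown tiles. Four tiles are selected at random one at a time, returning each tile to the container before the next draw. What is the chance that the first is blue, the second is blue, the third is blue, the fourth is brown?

3430/83521

Multiply the conditional probability of each draw in order, with replacement (the composition resets each draw).
P = (7/17) · (7/17) · (7/17) · (10/17) = 3430/83521 ≈ 0.0411.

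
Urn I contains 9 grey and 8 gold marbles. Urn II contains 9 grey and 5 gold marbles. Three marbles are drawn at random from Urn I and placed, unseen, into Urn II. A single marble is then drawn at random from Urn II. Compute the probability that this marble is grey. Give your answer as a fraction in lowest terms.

Condition on how many of the transferred marbles are grey (from Urn I: 9 grey of 17; then Urn II has 17 total).
  0 grey: C(9,0)C(8,3)/C(17,3) = 7/85; then P = 9/17
  1 grey: C(9,1)C(8,2)/C(17,3) = 63/170; then P = 10/17
  2 grey: C(9,2)C(8,1)/C(17,3) = 36/85; then P = 11/17
  3 grey: C(9,3)C(8,0)/C(17,3) = 21/170; then P = 12/17
P(grey from Urn II) = 180/289 ≈ 0.6228.

180/289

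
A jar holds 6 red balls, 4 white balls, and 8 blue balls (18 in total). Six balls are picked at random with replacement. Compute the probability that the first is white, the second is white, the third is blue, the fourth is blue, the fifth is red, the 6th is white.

128/177147

Multiply the conditional probability of each draw in order, with replacement (the composition resets each draw).
P = (4/18) · (4/18) · (8/18) · (8/18) · (6/18) · (4/18) = 128/177147 ≈ 0.0007.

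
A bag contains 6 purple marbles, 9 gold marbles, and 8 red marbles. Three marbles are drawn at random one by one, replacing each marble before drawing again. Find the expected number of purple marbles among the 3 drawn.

18/23

By linearity of expectation, E[X] = Σ P(draw i is purple); each independent draw has P(purple) = 6/23.
E[X] = 3 · 6/23 = 18/23 ≈ 0.7826.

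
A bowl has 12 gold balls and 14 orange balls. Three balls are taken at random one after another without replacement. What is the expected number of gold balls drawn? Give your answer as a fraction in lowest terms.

By linearity of expectation, E[X] = Σ P(draw i is gold); by symmetry each draw (even without replacement) has P(gold) = 12/26.
E[X] = 3 · 12/26 = 18/13 ≈ 1.3846.

18/13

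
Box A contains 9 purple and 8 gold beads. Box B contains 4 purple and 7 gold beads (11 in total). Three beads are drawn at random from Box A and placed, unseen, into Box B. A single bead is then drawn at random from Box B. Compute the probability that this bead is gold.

Condition on how many of the transferred beads are gold (from Box A: 8 gold of 17; then Box B has 14 total).
  0 gold: C(8,0)C(9,3)/C(17,3) = 21/170; then P = 7/14
  1 gold: C(8,1)C(9,2)/C(17,3) = 36/85; then P = 8/14
  2 gold: C(8,2)C(9,1)/C(17,3) = 63/170; then P = 9/14
  3 gold: C(8,3)C(9,0)/C(17,3) = 7/85; then P = 10/14
P(gold from Box B) = 143/238 ≈ 0.6008.

143/238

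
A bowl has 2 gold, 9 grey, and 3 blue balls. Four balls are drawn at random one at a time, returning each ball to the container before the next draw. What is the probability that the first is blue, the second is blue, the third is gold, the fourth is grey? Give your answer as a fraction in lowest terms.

Multiply the conditional probability of each draw in order, with replacement (the composition resets each draw).
P = (3/14) · (3/14) · (2/14) · (9/14) = 81/19208 ≈ 0.0042.

81/19208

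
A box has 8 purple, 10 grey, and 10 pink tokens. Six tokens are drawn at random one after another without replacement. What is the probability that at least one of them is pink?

Use the complement: P(at least one pink) = 1 − P(no pink).
P(none) = C(18,6)/C(28,6) = 18564/376740.
So P = 1 − 18564/376740 = 328/345 ≈ 0.9507.

328/345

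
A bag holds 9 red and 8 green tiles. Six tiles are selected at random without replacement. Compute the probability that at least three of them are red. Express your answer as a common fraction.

Sum the hypergeometric tail for j = 3,…,6 red tiles.
Favorable = C(9,3)·C(8,3) + C(9,4)·C(8,2) + C(9,5)·C(8,1) + C(9,6)·C(8,0) = 9324; total = C(17,6) = 12376.
P = 9324/12376 = 333/442 ≈ 0.7534.

333/442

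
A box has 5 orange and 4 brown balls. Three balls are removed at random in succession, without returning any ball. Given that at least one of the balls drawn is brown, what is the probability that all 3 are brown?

2/37

P(all 3 brown) = C(4,3)/C(9,3) = 1/21; P(at least one brown) = 1 − C(5,3)/C(9,3) = 37/42.
Since 'all 3 brown' ⊆ 'at least one brown', P(all 3 | at least one) = 1/21 / 37/42 = 2/37 ≈ 0.0541.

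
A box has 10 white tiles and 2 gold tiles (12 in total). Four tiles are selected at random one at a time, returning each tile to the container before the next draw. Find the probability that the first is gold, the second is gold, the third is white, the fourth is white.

Multiply the conditional probability of each draw in order, with replacement (the composition resets each draw).
P = (2/12) · (2/12) · (10/12) · (10/12) = 25/1296 ≈ 0.0193.

25/1296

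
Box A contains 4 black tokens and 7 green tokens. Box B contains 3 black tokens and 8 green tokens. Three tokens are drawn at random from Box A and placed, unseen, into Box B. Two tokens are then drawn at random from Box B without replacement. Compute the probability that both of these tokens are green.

349/715

Condition on how many of the transferred tokens are green (from Box A: 7 green of 11; then Box B has 14 total).
  0 green: C(7,0)C(4,3)/C(11,3) = 4/165; then P = C(8,2)/C(14,2) = 4/13
  1 green: C(7,1)C(4,2)/C(11,3) = 14/55; then P = C(9,2)/C(14,2) = 36/91
  2 green: C(7,2)C(4,1)/C(11,3) = 28/55; then P = C(10,2)/C(14,2) = 45/91
  3 green: C(7,3)C(4,0)/C(11,3) = 7/33; then P = C(11,2)/C(14,2) = 55/91
P(both green) = 349/715 ≈ 0.4881.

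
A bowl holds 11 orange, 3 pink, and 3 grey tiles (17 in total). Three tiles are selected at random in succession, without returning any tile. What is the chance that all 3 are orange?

Unordered draws without replacement: count favorable combinations over C(17,3).
Favorable = C(11,3) · C(3,0) · C(3,0) = 165; total = C(17,3) = 680.
P = 165/680 = 33/136 ≈ 0.2426.

33/136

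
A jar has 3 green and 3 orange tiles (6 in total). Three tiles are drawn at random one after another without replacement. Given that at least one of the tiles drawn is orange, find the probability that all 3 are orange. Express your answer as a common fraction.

P(all 3 orange) = C(3,3)/C(6,3) = 1/20; P(at least one orange) = 1 − C(3,3)/C(6,3) = 19/20.
Since 'all 3 orange' ⊆ 'at least one orange', P(all 3 | at least one) = 1/20 / 19/20 = 1/19 ≈ 0.0526.

1/19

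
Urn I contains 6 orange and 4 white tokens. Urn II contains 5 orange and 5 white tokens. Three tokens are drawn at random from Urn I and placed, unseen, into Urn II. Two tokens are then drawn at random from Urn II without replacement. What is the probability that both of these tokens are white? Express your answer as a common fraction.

Condition on how many of the transferred tokens are white (from Urn I: 4 white of 10; then Urn II has 13 total).
  0 white: C(4,0)C(6,3)/C(10,3) = 1/6; then P = C(5,2)/C(13,2) = 5/39
  1 white: C(4,1)C(6,2)/C(10,3) = 1/2; then P = C(6,2)/C(13,2) = 5/26
  2 white: C(4,2)C(6,1)/C(10,3) = 3/10; then P = C(7,2)/C(13,2) = 7/26
  3 white: C(4,3)C(6,0)/C(10,3) = 1/30; then P = C(8,2)/C(13,2) = 14/39
P(both white) = 41/195 ≈ 0.2103.

41/195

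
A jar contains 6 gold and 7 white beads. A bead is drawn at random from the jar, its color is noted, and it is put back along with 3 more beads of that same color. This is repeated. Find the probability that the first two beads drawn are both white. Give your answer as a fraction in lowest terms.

35/104

After a white draw the jar holds 10 white out of 16.
P = (7/13)·(10/16) = 35/104 ≈ 0.3365.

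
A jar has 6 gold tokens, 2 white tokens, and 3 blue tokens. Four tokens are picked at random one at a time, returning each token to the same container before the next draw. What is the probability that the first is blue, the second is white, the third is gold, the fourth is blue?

108/14641

Multiply the conditional probability of each draw in order, with replacement (the composition resets each draw).
P = (3/11) · (2/11) · (6/11) · (3/11) = 108/14641 ≈ 0.0074.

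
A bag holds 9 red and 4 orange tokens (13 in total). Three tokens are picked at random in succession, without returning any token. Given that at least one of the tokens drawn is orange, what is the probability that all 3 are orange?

P(all 3 orange) = C(4,3)/C(13,3) = 2/143; P(at least one orange) = 1 − C(9,3)/C(13,3) = 101/143.
Since 'all 3 orange' ⊆ 'at least one orange', P(all 3 | at least one) = 2/143 / 101/143 = 2/101 ≈ 0.0198.

2/101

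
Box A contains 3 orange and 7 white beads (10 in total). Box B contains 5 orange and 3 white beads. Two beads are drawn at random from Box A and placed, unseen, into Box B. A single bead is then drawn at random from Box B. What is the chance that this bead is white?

11/25

Condition on how many of the transferred beads are white (from Box A: 7 white of 10; then Box B has 10 total).
  0 white: C(7,0)C(3,2)/C(10,2) = 1/15; then P = 3/10
  1 white: C(7,1)C(3,1)/C(10,2) = 7/15; then P = 4/10
  2 white: C(7,2)C(3,0)/C(10,2) = 7/15; then P = 5/10
P(white from Box B) = 11/25 ≈ 0.4400.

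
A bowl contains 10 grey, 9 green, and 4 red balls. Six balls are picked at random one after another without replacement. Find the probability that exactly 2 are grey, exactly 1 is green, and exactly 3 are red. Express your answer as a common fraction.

540/33649

Unordered draws without replacement: count favorable combinations over C(23,6).
Favorable = C(10,2) · C(9,1) · C(4,3) = 1620; total = C(23,6) = 100947.
P = 1620/100947 = 540/33649 ≈ 0.0160.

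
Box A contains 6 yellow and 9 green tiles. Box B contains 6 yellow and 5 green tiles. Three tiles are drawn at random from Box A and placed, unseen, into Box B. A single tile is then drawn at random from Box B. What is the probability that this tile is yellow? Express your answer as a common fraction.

Condition on how many of the transferred tiles are yellow (from Box A: 6 yellow of 15; then Box B has 14 total).
  0 yellow: C(6,0)C(9,3)/C(15,3) = 12/65; then P = 6/14
  1 yellow: C(6,1)C(9,2)/C(15,3) = 216/455; then P = 7/14
  2 yellow: C(6,2)C(9,1)/C(15,3) = 27/91; then P = 8/14
  3 yellow: C(6,3)C(9,0)/C(15,3) = 4/91; then P = 9/14
P(yellow from Box B) = 18/35 ≈ 0.5143.

18/35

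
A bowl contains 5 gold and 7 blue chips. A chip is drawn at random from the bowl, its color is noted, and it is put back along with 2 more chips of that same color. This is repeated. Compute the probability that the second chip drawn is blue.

Condition on the first draw. If first is blue (prob 7/12), second-blue has prob (9)/(14); if not (prob 5/12), it has prob 7/(14).
P = (7/12)·(9/14) + (5/12)·(7/14) = 7/12 ≈ 0.5833.

7/12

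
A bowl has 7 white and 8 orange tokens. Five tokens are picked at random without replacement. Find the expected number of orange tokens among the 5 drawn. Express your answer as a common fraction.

By linearity of expectation, E[X] = Σ P(draw i is orange); by symmetry each draw (even without replacement) has P(orange) = 8/15.
E[X] = 5 · 8/15 = 8/3 ≈ 2.6667.

8/3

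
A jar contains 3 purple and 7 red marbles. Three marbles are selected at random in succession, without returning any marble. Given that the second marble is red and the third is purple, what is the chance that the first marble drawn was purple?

1/4

P(first=purple and the second marble is red and the third is purple) = (3/10)·(7/9)·(2/8) = 7/120.
P(E) = Σ over first color = 7/120 + 7/40 = 7/30.
By Bayes, P(first=purple | E) = 7/120 / 7/30 = 1/4 ≈ 0.2500.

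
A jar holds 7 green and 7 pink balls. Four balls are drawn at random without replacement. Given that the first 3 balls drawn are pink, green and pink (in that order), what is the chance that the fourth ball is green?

After removing 1 green, 2 pink, the jar has 6 green out of 11 remaining.
P(fourth is green | given) = 6/11 ≈ 0.5455.

6/11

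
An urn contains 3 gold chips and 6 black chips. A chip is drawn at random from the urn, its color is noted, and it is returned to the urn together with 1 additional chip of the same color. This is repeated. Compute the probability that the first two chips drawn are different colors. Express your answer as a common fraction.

Either black then gold, or gold then black; after the first draw the total is 10.
P = (6/9)·(3/10) + (3/9)·(6/10) = 2/5 ≈ 0.4000.

2/5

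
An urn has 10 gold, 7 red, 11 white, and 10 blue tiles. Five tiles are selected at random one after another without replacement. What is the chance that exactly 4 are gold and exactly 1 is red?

35/11951

Unordered draws without replacement: count favorable combinations over C(38,5).
Favorable = C(10,4) · C(7,1) · C(11,0) · C(10,0) = 1470; total = C(38,5) = 501942.
P = 1470/501942 = 35/11951 ≈ 0.0029.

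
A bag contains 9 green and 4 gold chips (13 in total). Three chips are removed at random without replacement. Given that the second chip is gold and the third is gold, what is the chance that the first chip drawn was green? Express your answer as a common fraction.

9/11

P(first=green and the second chip is gold and the third is gold) = (9/13)·(4/12)·(3/11) = 9/143.
P(E) = Σ over first color = 9/143 + 2/143 = 1/13.
By Bayes, P(first=green | E) = 9/143 / 1/13 = 9/11 ≈ 0.8182.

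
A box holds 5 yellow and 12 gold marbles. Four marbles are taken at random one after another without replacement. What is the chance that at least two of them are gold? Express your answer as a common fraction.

Sum the hypergeometric tail for j = 2,…,4 gold marbles.
Favorable = C(12,2)·C(5,2) + C(12,3)·C(5,1) + C(12,4)·C(5,0) = 2255; total = C(17,4) = 2380.
P = 2255/2380 = 451/476 ≈ 0.9475.

451/476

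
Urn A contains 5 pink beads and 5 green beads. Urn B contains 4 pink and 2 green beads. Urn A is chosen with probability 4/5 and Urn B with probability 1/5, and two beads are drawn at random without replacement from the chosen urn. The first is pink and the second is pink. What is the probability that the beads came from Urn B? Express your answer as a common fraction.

P(E | Urn A) = 2/9; P(E | Urn B) = 2/5.
P(E) = 4/5·2/9 + 1/5·2/5 = 58/225.
By Bayes' rule, P(Urn B | E) = 2/25 / 58/225 = 9/29 ≈ 0.3103.

9/29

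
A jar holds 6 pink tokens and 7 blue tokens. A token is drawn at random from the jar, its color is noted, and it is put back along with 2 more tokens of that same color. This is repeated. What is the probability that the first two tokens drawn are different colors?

Either pink then blue, or blue then pink; after the first draw the total is 15.
P = (6/13)·(7/15) + (7/13)·(6/15) = 28/65 ≈ 0.4308.

28/65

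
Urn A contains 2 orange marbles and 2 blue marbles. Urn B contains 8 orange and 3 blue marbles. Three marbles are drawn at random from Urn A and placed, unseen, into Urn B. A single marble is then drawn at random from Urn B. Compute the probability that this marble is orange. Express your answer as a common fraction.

Condition on how many of the transferred marbles are orange (from Urn A: 2 orange of 4; then Urn B has 14 total).
  1 orange: C(2,1)C(2,2)/C(4,3) = 1/2; then P = 9/14
  2 orange: C(2,2)C(2,1)/C(4,3) = 1/2; then P = 10/14
P(orange from Urn B) = 19/28 ≈ 0.6786.

19/28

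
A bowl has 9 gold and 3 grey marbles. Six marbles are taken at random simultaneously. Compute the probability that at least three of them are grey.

Sum the hypergeometric tail for j = 3,…,3 grey marbles.
Favorable = C(3,3)·C(9,3) = 84; total = C(12,6) = 924.
P = 84/924 = 1/11 ≈ 0.0909.

1/11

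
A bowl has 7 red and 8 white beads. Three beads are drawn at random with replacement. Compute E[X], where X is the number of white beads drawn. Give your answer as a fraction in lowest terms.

8/5

By linearity of expectation, E[X] = Σ P(draw i is white); each independent draw has P(white) = 8/15.
E[X] = 3 · 8/15 = 8/5 ≈ 1.6000.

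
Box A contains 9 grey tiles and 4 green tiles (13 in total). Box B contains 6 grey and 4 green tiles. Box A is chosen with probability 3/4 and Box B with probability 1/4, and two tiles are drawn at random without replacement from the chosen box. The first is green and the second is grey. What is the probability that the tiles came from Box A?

P(E | Box A) = 3/13; P(E | Box B) = 4/15.
P(E) = 3/4·3/13 + 1/4·4/15 = 187/780.
By Bayes' rule, P(Box A | E) = 9/52 / 187/780 = 135/187 ≈ 0.7219.

135/187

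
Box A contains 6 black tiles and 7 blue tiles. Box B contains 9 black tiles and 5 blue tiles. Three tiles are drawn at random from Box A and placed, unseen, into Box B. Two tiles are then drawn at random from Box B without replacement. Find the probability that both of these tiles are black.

Condition on how many of the transferred tiles are black (from Box A: 6 black of 13; then Box B has 17 total).
  0 black: C(6,0)C(7,3)/C(13,3) = 35/286; then P = C(9,2)/C(17,2) = 9/34
  1 black: C(6,1)C(7,2)/C(13,3) = 63/143; then P = C(10,2)/C(17,2) = 45/136
  2 black: C(6,2)C(7,1)/C(13,3) = 105/286; then P = C(11,2)/C(17,2) = 55/136
  3 black: C(6,3)C(7,0)/C(13,3) = 10/143; then P = C(12,2)/C(17,2) = 33/68
P(both black) = 75/208 ≈ 0.3606.

75/208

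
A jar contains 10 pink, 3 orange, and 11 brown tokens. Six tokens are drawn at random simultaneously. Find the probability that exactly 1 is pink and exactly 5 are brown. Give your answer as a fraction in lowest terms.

Unordered draws without replacement: count favorable combinations over C(24,6).
Favorable = C(10,1) · C(3,0) · C(11,5) = 4620; total = C(24,6) = 134596.
P = 4620/134596 = 15/437 ≈ 0.0343.

15/437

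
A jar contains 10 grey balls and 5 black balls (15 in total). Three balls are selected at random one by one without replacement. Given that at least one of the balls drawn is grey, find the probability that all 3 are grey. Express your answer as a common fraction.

24/89

P(all 3 grey) = C(10,3)/C(15,3) = 24/91; P(at least one grey) = 1 − C(5,3)/C(15,3) = 89/91.
Since 'all 3 grey' ⊆ 'at least one grey', P(all 3 | at least one) = 24/91 / 89/91 = 24/89 ≈ 0.2697.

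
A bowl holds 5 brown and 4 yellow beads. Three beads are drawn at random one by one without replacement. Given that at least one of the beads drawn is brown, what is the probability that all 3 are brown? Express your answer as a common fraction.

1/8

P(all 3 brown) = C(5,3)/C(9,3) = 5/42; P(at least one brown) = 1 − C(4,3)/C(9,3) = 20/21.
Since 'all 3 brown' ⊆ 'at least one brown', P(all 3 | at least one) = 5/42 / 20/21 = 1/8 ≈ 0.1250.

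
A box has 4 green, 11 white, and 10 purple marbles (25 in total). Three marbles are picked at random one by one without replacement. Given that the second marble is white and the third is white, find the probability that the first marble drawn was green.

P(first=green and the second marble is white and the third is white) = (4/25)·(11/24)·(10/23) = 11/345.
P(E) = Σ over first color = 11/345 + 33/460 + 11/138 = 11/60.
By Bayes, P(first=green | E) = 11/345 / 11/60 = 4/23 ≈ 0.1739.

4/23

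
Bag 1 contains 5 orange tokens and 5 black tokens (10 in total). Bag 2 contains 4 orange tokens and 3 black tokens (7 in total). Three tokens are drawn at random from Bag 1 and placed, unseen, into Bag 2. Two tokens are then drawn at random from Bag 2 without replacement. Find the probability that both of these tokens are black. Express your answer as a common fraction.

Condition on how many of the transferred tokens are black (from Bag 1: 5 black of 10; then Bag 2 has 10 total).
  0 black: C(5,0)C(5,3)/C(10,3) = 1/12; then P = C(3,2)/C(10,2) = 1/15
  1 black: C(5,1)C(5,2)/C(10,3) = 5/12; then P = C(4,2)/C(10,2) = 2/15
  2 black: C(5,2)C(5,1)/C(10,3) = 5/12; then P = C(5,2)/C(10,2) = 2/9
  3 black: C(5,3)C(5,0)/C(10,3) = 1/12; then P = C(6,2)/C(10,2) = 1/3
P(both black) = 49/270 ≈ 0.1815.

49/270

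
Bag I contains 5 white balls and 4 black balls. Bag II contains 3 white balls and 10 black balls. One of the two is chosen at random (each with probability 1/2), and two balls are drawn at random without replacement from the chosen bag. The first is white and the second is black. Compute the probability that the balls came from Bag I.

13/22

P(E | Bag I) = 5/18; P(E | Bag II) = 5/26.
P(E) = 1/2·5/18 + 1/2·5/26 = 55/234.
By Bayes' rule, P(Bag I | E) = 5/36 / 55/234 = 13/22 ≈ 0.5909.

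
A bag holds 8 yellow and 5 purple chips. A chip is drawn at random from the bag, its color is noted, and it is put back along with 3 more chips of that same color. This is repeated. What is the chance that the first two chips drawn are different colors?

Either purple then yellow, or yellow then purple; after the first draw the total is 16.
P = (5/13)·(8/16) + (8/13)·(5/16) = 5/13 ≈ 0.3846.

5/13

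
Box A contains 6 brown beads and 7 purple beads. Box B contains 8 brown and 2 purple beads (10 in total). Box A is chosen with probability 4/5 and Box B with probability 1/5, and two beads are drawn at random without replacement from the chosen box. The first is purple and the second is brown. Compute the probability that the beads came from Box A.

315/367

P(E | Box A) = 7/26; P(E | Box B) = 8/45.
P(E) = 4/5·7/26 + 1/5·8/45 = 734/2925.
By Bayes' rule, P(Box A | E) = 14/65 / 734/2925 = 315/367 ≈ 0.8583.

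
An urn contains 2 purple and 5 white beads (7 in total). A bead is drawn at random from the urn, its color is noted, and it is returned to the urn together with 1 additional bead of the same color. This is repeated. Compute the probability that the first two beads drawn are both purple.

3/28

After a purple draw the urn holds 3 purple out of 8.
P = (2/7)·(3/8) = 3/28 ≈ 0.1071.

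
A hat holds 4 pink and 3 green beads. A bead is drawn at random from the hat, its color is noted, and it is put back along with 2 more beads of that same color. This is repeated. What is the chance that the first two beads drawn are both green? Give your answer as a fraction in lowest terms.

5/21

After a green draw the hat holds 5 green out of 9.
P = (3/7)·(5/9) = 5/21 ≈ 0.2381.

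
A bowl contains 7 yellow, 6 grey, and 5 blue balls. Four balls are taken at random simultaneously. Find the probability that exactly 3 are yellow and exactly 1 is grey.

7/102

Unordered draws without replacement: count favorable combinations over C(18,4).
Favorable = C(7,3) · C(6,1) · C(5,0) = 210; total = C(18,4) = 3060.
P = 210/3060 = 7/102 ≈ 0.0686.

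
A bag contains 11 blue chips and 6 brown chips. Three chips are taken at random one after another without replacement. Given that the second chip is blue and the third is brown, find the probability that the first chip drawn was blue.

2/3

P(first=blue and the second chip is blue and the third is brown) = (11/17)·(10/16)·(6/15) = 11/68.
P(E) = Σ over first color = 11/68 + 11/136 = 33/136.
By Bayes, P(first=blue | E) = 11/68 / 33/136 = 2/3 ≈ 0.6667.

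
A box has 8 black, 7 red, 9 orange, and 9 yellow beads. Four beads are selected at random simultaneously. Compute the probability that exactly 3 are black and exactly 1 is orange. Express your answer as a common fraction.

21/1705

Unordered draws without replacement: count favorable combinations over C(33,4).
Favorable = C(8,3) · C(7,0) · C(9,1) · C(9,0) = 504; total = C(33,4) = 40920.
P = 504/40920 = 21/1705 ≈ 0.0123.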